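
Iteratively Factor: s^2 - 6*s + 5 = (s - 5)*(s - 1)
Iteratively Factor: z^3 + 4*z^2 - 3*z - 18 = (z + 3)*(z^2 + z - 6) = (z - 2)*(z + 3)*(z + 3)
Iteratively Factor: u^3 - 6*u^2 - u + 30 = (u + 2)*(u^2 - 8*u + 15) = (u - 5)*(u + 2)*(u - 3)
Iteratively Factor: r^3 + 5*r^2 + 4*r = (r)*(r^2 + 5*r + 4) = r*(r + 4)*(r + 1)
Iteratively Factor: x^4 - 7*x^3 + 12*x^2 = (x)*(x^3 - 7*x^2 + 12*x) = x^2*(x^2 - 7*x + 12) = x^2*(x - 4)*(x - 3)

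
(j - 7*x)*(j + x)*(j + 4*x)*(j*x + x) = j^4*x - 2*j^3*x^2 + j^3*x - 31*j^2*x^3 - 2*j^2*x^2 - 28*j*x^4 - 31*j*x^3 - 28*x^4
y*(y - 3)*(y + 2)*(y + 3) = y^4 + 2*y^3 - 9*y^2 - 18*y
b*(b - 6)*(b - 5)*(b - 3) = b^4 - 14*b^3 + 63*b^2 - 90*b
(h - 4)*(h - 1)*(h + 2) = h^3 - 3*h^2 - 6*h + 8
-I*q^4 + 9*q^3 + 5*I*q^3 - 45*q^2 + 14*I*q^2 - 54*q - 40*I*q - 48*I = (q - 6)*(q + I)*(q + 8*I)*(-I*q - I)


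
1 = 1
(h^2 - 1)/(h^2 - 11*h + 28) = (h^2 - 1)/(h^2 - 11*h + 28)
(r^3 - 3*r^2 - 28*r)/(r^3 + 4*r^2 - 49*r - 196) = r/(r + 7)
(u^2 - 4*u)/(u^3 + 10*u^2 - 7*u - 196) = u/(u^2 + 14*u + 49)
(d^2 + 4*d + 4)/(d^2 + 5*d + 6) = (d + 2)/(d + 3)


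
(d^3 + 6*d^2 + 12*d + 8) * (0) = 0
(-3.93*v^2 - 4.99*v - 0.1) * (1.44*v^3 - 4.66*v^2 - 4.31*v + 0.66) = -5.6592*v^5 + 11.1282*v^4 + 40.0477*v^3 + 19.3791*v^2 - 2.8624*v - 0.066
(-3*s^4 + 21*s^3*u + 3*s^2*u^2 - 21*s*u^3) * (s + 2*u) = -3*s^5 + 15*s^4*u + 45*s^3*u^2 - 15*s^2*u^3 - 42*s*u^4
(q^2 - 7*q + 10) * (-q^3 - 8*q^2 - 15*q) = -q^5 - q^4 + 31*q^3 + 25*q^2 - 150*q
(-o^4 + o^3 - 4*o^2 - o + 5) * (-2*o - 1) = 2*o^5 - o^4 + 7*o^3 + 6*o^2 - 9*o - 5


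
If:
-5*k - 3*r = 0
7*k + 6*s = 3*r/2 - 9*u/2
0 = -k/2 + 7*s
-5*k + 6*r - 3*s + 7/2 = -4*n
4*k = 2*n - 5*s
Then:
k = 7/13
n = 61/52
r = -35/39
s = 1/26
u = -139/117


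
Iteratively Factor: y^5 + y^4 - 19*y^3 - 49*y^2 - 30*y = (y)*(y^4 + y^3 - 19*y^2 - 49*y - 30) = y*(y + 3)*(y^3 - 2*y^2 - 13*y - 10) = y*(y + 2)*(y + 3)*(y^2 - 4*y - 5) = y*(y + 1)*(y + 2)*(y + 3)*(y - 5)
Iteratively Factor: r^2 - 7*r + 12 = (r - 3)*(r - 4)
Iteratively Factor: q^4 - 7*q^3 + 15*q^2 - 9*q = (q)*(q^3 - 7*q^2 + 15*q - 9) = q*(q - 3)*(q^2 - 4*q + 3) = q*(q - 3)*(q - 1)*(q - 3)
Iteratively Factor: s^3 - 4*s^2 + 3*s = (s - 1)*(s^2 - 3*s) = s*(s - 1)*(s - 3)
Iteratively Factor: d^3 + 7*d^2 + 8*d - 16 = (d + 4)*(d^2 + 3*d - 4) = (d + 4)^2*(d - 1)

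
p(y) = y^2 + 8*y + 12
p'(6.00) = 20.00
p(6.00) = 96.00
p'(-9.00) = -10.00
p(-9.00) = 21.00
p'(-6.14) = -4.28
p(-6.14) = 0.58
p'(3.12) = 14.24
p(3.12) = 46.69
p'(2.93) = 13.86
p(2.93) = 44.02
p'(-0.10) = 7.80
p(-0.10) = 11.21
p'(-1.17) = 5.66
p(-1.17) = 4.01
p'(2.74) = 13.48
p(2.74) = 41.43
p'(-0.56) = 6.88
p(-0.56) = 7.83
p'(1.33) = 10.66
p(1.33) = 24.41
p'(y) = 2*y + 8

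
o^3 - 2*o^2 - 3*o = o*(o - 3)*(o + 1)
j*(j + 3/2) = j^2 + 3*j/2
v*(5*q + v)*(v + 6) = 5*q*v^2 + 30*q*v + v^3 + 6*v^2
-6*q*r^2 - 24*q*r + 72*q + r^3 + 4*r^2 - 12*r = (-6*q + r)*(r - 2)*(r + 6)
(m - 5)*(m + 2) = m^2 - 3*m - 10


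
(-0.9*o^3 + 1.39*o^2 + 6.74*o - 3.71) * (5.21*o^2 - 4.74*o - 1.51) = -4.689*o^5 + 11.5079*o^4 + 29.8858*o^3 - 53.3756*o^2 + 7.408*o + 5.6021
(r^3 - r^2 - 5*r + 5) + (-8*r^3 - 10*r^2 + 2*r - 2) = -7*r^3 - 11*r^2 - 3*r + 3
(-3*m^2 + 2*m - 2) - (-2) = -3*m^2 + 2*m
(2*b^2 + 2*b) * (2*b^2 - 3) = 4*b^4 + 4*b^3 - 6*b^2 - 6*b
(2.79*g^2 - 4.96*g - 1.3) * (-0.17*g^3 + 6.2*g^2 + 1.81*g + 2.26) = -0.4743*g^5 + 18.1412*g^4 - 25.4811*g^3 - 10.7322*g^2 - 13.5626*g - 2.938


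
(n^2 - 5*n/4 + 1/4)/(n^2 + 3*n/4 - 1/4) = (n - 1)/(n + 1)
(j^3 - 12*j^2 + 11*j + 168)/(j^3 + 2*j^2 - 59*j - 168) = (j - 7)/(j + 7)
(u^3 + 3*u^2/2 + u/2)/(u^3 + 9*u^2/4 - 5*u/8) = 4*(2*u^2 + 3*u + 1)/(8*u^2 + 18*u - 5)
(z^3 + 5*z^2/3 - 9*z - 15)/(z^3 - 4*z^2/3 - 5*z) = (z + 3)/z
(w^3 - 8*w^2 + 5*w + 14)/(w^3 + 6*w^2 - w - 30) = (w^2 - 6*w - 7)/(w^2 + 8*w + 15)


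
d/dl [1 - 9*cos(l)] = 9*sin(l)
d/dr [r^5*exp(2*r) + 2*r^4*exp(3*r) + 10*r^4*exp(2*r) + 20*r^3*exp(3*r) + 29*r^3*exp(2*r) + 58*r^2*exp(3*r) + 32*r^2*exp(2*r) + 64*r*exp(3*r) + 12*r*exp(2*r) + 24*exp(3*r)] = (2*r^5 + 6*r^4*exp(r) + 25*r^4 + 68*r^3*exp(r) + 98*r^3 + 234*r^2*exp(r) + 151*r^2 + 308*r*exp(r) + 88*r + 136*exp(r) + 12)*exp(2*r)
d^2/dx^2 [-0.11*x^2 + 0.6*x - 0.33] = -0.220000000000000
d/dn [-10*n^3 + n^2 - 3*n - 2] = -30*n^2 + 2*n - 3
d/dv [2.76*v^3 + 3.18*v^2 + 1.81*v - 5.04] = 8.28*v^2 + 6.36*v + 1.81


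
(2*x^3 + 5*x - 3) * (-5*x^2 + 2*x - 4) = -10*x^5 + 4*x^4 - 33*x^3 + 25*x^2 - 26*x + 12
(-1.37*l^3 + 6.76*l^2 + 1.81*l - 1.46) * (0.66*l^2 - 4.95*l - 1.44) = -0.9042*l^5 + 11.2431*l^4 - 30.2946*l^3 - 19.6575*l^2 + 4.6206*l + 2.1024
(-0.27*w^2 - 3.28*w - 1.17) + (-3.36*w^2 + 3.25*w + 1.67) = -3.63*w^2 - 0.0299999999999998*w + 0.5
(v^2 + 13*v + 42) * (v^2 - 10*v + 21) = v^4 + 3*v^3 - 67*v^2 - 147*v + 882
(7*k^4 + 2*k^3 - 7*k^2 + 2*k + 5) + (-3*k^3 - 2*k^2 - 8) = 7*k^4 - k^3 - 9*k^2 + 2*k - 3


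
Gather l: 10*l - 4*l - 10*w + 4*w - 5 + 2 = 6*l - 6*w - 3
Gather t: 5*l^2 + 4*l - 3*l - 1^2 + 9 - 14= 5*l^2 + l - 6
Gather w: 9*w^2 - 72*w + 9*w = 9*w^2 - 63*w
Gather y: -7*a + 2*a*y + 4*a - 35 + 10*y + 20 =-3*a + y*(2*a + 10) - 15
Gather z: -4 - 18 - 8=-30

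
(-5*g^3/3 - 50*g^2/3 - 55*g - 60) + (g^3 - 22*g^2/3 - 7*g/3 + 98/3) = -2*g^3/3 - 24*g^2 - 172*g/3 - 82/3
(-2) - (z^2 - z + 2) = -z^2 + z - 4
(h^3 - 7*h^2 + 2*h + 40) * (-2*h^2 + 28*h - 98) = -2*h^5 + 42*h^4 - 298*h^3 + 662*h^2 + 924*h - 3920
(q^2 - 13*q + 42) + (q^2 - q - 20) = 2*q^2 - 14*q + 22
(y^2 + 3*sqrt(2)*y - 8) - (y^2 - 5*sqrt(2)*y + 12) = 8*sqrt(2)*y - 20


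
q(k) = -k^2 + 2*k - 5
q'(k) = 2 - 2*k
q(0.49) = -4.26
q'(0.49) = 1.02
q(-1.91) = -12.47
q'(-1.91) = 5.82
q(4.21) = -14.30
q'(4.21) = -6.42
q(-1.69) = -11.24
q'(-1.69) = 5.38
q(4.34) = -15.16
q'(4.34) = -6.68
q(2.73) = -6.99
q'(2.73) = -3.46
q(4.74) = -17.99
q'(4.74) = -7.48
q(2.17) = -5.37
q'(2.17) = -2.34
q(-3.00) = -20.00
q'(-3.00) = 8.00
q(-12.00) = -173.00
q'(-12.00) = 26.00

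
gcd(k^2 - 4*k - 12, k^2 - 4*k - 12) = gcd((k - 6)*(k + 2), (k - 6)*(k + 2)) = k^2 - 4*k - 12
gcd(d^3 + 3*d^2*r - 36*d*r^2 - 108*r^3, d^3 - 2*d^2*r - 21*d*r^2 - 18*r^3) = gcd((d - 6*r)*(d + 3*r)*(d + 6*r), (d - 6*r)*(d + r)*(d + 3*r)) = -d^2 + 3*d*r + 18*r^2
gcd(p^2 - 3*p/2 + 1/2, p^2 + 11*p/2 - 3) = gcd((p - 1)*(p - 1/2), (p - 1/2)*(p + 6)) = p - 1/2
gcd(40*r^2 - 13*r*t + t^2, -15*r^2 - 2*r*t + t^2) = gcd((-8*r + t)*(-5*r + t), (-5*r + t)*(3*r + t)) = 5*r - t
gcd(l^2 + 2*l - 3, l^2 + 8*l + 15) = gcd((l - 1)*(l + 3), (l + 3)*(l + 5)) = l + 3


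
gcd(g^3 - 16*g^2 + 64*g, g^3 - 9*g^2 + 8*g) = g^2 - 8*g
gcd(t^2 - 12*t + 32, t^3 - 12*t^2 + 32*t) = t^2 - 12*t + 32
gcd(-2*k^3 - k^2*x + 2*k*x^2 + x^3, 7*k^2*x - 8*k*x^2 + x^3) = -k + x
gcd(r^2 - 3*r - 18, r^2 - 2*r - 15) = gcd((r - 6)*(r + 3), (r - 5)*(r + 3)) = r + 3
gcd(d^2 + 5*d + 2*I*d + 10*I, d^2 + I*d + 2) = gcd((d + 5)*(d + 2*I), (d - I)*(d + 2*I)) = d + 2*I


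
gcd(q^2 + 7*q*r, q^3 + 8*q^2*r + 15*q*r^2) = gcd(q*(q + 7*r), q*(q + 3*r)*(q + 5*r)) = q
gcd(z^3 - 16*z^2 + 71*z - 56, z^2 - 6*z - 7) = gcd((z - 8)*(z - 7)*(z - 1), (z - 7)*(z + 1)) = z - 7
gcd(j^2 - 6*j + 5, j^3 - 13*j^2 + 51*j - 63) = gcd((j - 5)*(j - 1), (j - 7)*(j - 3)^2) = 1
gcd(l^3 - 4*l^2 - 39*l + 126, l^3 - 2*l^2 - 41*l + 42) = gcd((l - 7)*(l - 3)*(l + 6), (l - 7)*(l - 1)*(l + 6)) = l^2 - l - 42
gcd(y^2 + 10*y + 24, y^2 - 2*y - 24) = y + 4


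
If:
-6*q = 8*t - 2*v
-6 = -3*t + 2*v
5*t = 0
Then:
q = -1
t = 0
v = -3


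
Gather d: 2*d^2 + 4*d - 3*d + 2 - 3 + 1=2*d^2 + d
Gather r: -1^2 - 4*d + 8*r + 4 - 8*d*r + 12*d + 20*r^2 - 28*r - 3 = 8*d + 20*r^2 + r*(-8*d - 20)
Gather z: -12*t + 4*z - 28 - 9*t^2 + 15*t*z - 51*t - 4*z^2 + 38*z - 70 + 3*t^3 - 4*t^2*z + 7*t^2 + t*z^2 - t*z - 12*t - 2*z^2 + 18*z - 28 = 3*t^3 - 2*t^2 - 75*t + z^2*(t - 6) + z*(-4*t^2 + 14*t + 60) - 126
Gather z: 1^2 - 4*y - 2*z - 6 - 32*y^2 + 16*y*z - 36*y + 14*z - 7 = -32*y^2 - 40*y + z*(16*y + 12) - 12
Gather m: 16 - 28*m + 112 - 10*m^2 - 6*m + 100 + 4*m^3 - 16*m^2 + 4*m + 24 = 4*m^3 - 26*m^2 - 30*m + 252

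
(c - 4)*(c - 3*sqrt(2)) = c^2 - 3*sqrt(2)*c - 4*c + 12*sqrt(2)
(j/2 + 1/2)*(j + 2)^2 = j^3/2 + 5*j^2/2 + 4*j + 2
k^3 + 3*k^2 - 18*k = k*(k - 3)*(k + 6)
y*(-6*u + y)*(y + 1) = -6*u*y^2 - 6*u*y + y^3 + y^2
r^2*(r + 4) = r^3 + 4*r^2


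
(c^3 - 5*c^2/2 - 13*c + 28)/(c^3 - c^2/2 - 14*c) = (c - 2)/c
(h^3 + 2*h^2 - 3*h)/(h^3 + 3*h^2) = (h - 1)/h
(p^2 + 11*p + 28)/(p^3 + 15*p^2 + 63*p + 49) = (p + 4)/(p^2 + 8*p + 7)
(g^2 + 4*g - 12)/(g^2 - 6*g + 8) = (g + 6)/(g - 4)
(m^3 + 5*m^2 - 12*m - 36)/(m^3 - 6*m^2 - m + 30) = (m + 6)/(m - 5)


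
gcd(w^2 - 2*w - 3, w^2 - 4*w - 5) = w + 1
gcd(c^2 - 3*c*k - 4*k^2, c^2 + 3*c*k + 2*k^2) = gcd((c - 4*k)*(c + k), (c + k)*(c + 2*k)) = c + k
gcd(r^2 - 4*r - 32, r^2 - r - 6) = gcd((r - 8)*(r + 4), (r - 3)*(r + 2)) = 1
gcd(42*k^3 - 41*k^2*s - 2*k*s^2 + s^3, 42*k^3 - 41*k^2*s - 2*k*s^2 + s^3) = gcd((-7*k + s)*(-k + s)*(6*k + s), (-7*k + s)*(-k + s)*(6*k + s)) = 42*k^3 - 41*k^2*s - 2*k*s^2 + s^3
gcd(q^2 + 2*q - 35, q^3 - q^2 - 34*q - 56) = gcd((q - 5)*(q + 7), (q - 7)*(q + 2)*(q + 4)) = 1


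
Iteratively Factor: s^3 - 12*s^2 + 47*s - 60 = (s - 4)*(s^2 - 8*s + 15) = (s - 5)*(s - 4)*(s - 3)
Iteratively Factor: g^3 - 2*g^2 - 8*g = (g + 2)*(g^2 - 4*g) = g*(g + 2)*(g - 4)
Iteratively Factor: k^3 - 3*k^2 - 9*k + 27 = (k + 3)*(k^2 - 6*k + 9) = (k - 3)*(k + 3)*(k - 3)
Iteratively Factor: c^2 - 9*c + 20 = (c - 4)*(c - 5)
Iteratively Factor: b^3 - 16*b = (b - 4)*(b^2 + 4*b) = (b - 4)*(b + 4)*(b)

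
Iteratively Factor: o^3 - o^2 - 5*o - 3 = (o - 3)*(o^2 + 2*o + 1) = (o - 3)*(o + 1)*(o + 1)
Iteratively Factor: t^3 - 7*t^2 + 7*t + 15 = (t - 3)*(t^2 - 4*t - 5) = (t - 3)*(t + 1)*(t - 5)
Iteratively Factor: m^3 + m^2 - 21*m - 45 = (m - 5)*(m^2 + 6*m + 9) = (m - 5)*(m + 3)*(m + 3)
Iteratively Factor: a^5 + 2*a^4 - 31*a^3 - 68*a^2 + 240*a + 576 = (a - 4)*(a^4 + 6*a^3 - 7*a^2 - 96*a - 144) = (a - 4)*(a + 3)*(a^3 + 3*a^2 - 16*a - 48) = (a - 4)*(a + 3)^2*(a^2 - 16) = (a - 4)*(a + 3)^2*(a + 4)*(a - 4)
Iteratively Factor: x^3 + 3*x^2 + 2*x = (x + 2)*(x^2 + x) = (x + 1)*(x + 2)*(x)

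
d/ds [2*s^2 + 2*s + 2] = 4*s + 2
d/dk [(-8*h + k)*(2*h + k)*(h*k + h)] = h*(-16*h^2 - 12*h*k - 6*h + 3*k^2 + 2*k)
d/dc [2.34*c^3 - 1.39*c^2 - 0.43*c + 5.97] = 7.02*c^2 - 2.78*c - 0.43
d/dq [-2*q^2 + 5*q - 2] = 5 - 4*q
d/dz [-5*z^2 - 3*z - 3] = -10*z - 3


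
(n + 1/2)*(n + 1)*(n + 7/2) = n^3 + 5*n^2 + 23*n/4 + 7/4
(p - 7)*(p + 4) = p^2 - 3*p - 28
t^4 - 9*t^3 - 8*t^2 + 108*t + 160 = (t - 8)*(t - 5)*(t + 2)^2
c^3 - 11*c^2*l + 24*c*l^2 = c*(c - 8*l)*(c - 3*l)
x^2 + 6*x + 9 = (x + 3)^2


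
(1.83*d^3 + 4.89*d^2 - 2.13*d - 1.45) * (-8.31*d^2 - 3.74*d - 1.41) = -15.2073*d^5 - 47.4801*d^4 - 3.1686*d^3 + 13.1208*d^2 + 8.4263*d + 2.0445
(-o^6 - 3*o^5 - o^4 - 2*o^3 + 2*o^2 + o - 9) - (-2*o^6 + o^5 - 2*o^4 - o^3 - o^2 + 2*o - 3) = o^6 - 4*o^5 + o^4 - o^3 + 3*o^2 - o - 6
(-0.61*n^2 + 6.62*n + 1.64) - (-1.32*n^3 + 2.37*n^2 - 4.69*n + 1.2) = 1.32*n^3 - 2.98*n^2 + 11.31*n + 0.44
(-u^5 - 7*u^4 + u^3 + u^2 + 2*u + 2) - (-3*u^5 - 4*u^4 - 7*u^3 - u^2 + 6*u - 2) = 2*u^5 - 3*u^4 + 8*u^3 + 2*u^2 - 4*u + 4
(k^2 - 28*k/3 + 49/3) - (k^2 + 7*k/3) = 49/3 - 35*k/3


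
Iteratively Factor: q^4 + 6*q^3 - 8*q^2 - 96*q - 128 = (q + 4)*(q^3 + 2*q^2 - 16*q - 32) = (q + 2)*(q + 4)*(q^2 - 16) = (q - 4)*(q + 2)*(q + 4)*(q + 4)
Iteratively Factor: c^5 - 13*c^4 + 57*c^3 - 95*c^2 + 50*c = (c - 1)*(c^4 - 12*c^3 + 45*c^2 - 50*c) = (c - 5)*(c - 1)*(c^3 - 7*c^2 + 10*c) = (c - 5)*(c - 2)*(c - 1)*(c^2 - 5*c) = c*(c - 5)*(c - 2)*(c - 1)*(c - 5)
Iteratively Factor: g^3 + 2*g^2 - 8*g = (g + 4)*(g^2 - 2*g) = (g - 2)*(g + 4)*(g)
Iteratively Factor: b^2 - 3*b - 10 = (b - 5)*(b + 2)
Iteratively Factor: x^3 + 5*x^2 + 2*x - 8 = (x - 1)*(x^2 + 6*x + 8) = (x - 1)*(x + 2)*(x + 4)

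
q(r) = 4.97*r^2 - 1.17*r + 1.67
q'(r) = 9.94*r - 1.17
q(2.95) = 41.47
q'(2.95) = 28.15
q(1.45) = 10.42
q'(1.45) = 13.24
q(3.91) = 73.08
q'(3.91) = 37.70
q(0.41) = 2.03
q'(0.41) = 2.91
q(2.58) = 31.73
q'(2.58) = 24.48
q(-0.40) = 2.93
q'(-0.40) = -5.15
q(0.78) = 3.78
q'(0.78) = 6.58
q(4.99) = 119.59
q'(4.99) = 48.43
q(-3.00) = 49.91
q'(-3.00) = -30.99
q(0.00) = 1.67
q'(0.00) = -1.17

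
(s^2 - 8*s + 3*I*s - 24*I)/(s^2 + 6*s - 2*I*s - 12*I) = (s^2 + s*(-8 + 3*I) - 24*I)/(s^2 + 2*s*(3 - I) - 12*I)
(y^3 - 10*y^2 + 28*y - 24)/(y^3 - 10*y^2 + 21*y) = (y^3 - 10*y^2 + 28*y - 24)/(y*(y^2 - 10*y + 21))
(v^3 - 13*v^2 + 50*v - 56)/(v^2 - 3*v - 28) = (v^2 - 6*v + 8)/(v + 4)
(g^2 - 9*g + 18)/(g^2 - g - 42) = (-g^2 + 9*g - 18)/(-g^2 + g + 42)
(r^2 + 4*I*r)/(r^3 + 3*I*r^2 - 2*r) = (r + 4*I)/(r^2 + 3*I*r - 2)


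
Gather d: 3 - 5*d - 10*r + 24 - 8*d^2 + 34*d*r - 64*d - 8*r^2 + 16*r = -8*d^2 + d*(34*r - 69) - 8*r^2 + 6*r + 27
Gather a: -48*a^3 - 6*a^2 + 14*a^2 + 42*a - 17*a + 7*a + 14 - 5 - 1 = -48*a^3 + 8*a^2 + 32*a + 8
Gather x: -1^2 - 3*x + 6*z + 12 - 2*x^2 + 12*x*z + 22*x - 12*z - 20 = -2*x^2 + x*(12*z + 19) - 6*z - 9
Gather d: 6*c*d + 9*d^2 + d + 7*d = 9*d^2 + d*(6*c + 8)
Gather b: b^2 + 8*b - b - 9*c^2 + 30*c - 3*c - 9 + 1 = b^2 + 7*b - 9*c^2 + 27*c - 8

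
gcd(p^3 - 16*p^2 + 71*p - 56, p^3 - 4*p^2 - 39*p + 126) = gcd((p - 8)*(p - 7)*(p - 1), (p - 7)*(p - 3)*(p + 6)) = p - 7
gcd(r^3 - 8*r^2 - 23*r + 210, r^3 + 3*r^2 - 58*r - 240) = r + 5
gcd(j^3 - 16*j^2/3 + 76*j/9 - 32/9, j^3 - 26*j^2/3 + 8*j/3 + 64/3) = j - 2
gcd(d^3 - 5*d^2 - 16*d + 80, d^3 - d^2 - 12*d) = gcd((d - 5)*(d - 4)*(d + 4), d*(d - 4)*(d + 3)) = d - 4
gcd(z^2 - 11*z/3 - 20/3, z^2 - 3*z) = 1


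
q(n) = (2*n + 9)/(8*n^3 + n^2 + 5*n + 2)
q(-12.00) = 0.00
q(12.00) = 0.00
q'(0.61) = -2.68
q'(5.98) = -0.00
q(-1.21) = -0.39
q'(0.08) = -7.55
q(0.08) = 3.80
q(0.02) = 4.30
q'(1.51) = -0.44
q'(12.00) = 0.00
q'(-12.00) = 0.00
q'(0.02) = -9.39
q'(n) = (2*n + 9)*(-24*n^2 - 2*n - 5)/(8*n^3 + n^2 + 5*n + 2)^2 + 2/(8*n^3 + n^2 + 5*n + 2)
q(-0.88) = -1.02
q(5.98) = 0.01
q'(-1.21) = -1.00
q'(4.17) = -0.02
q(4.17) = 0.03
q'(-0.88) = -3.44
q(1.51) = 0.31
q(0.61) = 1.41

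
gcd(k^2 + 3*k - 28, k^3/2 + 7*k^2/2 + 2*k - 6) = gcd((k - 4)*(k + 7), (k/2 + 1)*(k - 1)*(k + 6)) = 1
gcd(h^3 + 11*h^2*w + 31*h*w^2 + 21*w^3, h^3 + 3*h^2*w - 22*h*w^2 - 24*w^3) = h + w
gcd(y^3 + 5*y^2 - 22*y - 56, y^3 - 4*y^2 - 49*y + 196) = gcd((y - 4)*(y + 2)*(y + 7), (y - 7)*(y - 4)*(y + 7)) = y^2 + 3*y - 28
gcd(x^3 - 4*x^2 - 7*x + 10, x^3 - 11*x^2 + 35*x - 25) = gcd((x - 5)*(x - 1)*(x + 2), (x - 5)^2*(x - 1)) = x^2 - 6*x + 5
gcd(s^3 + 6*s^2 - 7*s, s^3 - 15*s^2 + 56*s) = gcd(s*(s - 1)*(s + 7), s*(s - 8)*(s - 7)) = s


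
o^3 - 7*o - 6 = (o - 3)*(o + 1)*(o + 2)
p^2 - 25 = (p - 5)*(p + 5)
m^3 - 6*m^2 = m^2*(m - 6)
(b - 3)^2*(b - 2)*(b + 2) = b^4 - 6*b^3 + 5*b^2 + 24*b - 36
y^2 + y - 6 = (y - 2)*(y + 3)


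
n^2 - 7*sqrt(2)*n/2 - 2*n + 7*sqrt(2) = (n - 2)*(n - 7*sqrt(2)/2)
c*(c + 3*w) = c^2 + 3*c*w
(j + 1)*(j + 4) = j^2 + 5*j + 4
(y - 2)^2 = y^2 - 4*y + 4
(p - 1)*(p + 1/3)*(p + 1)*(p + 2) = p^4 + 7*p^3/3 - p^2/3 - 7*p/3 - 2/3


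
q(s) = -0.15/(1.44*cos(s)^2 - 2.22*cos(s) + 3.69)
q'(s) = -0.15*(2.88*sin(s)*cos(s) - 2.22*sin(s))/(1.44*cos(s)^2 - 2.22*cos(s) + 3.69)^2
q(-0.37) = -0.05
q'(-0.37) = 0.00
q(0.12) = -0.05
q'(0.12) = -0.00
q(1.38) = -0.05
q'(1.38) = 0.02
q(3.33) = -0.02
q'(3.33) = -0.00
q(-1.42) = -0.04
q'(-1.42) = -0.02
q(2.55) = -0.02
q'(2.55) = 0.01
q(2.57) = -0.02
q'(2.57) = 0.01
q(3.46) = -0.02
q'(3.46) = -0.00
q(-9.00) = -0.02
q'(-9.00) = -0.00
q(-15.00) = -0.02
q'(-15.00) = -0.01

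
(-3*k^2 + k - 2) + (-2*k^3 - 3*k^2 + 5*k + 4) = -2*k^3 - 6*k^2 + 6*k + 2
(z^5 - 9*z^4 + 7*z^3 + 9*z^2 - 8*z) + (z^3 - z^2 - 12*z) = z^5 - 9*z^4 + 8*z^3 + 8*z^2 - 20*z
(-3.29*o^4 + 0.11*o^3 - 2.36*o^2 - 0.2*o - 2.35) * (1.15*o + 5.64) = -3.7835*o^5 - 18.4291*o^4 - 2.0936*o^3 - 13.5404*o^2 - 3.8305*o - 13.254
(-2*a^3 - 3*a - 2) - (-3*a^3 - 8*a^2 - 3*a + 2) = a^3 + 8*a^2 - 4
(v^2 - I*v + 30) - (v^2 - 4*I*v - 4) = 3*I*v + 34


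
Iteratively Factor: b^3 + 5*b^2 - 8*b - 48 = (b + 4)*(b^2 + b - 12) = (b - 3)*(b + 4)*(b + 4)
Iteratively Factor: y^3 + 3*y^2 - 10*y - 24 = (y + 4)*(y^2 - y - 6) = (y + 2)*(y + 4)*(y - 3)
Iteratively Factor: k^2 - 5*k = (k)*(k - 5)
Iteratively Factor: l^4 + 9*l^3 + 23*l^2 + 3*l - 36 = (l - 1)*(l^3 + 10*l^2 + 33*l + 36) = (l - 1)*(l + 3)*(l^2 + 7*l + 12) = (l - 1)*(l + 3)^2*(l + 4)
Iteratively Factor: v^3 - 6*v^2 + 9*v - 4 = (v - 1)*(v^2 - 5*v + 4) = (v - 1)^2*(v - 4)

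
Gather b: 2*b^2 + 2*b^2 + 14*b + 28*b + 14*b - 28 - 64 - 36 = 4*b^2 + 56*b - 128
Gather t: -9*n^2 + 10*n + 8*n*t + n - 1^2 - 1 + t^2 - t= -9*n^2 + 11*n + t^2 + t*(8*n - 1) - 2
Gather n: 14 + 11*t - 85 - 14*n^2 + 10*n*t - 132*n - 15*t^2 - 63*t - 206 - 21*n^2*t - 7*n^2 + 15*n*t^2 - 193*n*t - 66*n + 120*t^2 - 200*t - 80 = n^2*(-21*t - 21) + n*(15*t^2 - 183*t - 198) + 105*t^2 - 252*t - 357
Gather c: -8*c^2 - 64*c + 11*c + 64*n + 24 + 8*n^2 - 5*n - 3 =-8*c^2 - 53*c + 8*n^2 + 59*n + 21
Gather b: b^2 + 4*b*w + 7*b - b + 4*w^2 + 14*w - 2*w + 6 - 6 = b^2 + b*(4*w + 6) + 4*w^2 + 12*w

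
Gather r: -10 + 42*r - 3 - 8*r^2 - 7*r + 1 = -8*r^2 + 35*r - 12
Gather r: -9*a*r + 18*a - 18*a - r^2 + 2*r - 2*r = -9*a*r - r^2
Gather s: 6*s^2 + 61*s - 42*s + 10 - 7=6*s^2 + 19*s + 3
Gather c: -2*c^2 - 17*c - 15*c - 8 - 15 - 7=-2*c^2 - 32*c - 30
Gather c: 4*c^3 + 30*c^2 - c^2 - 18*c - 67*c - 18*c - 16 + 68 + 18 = 4*c^3 + 29*c^2 - 103*c + 70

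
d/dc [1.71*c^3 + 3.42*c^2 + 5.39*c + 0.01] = 5.13*c^2 + 6.84*c + 5.39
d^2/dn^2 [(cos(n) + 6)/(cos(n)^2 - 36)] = (sin(n)^2 - 6*cos(n) + 1)/(cos(n) - 6)^3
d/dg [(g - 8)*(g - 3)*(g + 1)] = 3*g^2 - 20*g + 13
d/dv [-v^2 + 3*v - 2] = 3 - 2*v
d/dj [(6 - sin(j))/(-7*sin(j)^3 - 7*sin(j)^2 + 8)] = (-14*sin(j)^3 + 119*sin(j)^2 + 84*sin(j) - 8)*cos(j)/(7*sin(j)^3 + 7*sin(j)^2 - 8)^2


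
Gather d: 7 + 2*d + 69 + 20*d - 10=22*d + 66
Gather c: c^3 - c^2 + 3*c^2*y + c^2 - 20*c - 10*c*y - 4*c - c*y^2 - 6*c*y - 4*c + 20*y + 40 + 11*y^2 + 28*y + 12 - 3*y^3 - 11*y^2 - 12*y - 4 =c^3 + 3*c^2*y + c*(-y^2 - 16*y - 28) - 3*y^3 + 36*y + 48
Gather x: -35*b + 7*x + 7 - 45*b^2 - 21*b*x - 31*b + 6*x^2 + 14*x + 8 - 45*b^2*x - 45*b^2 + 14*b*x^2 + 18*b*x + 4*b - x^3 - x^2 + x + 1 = -90*b^2 - 62*b - x^3 + x^2*(14*b + 5) + x*(-45*b^2 - 3*b + 22) + 16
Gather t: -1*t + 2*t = t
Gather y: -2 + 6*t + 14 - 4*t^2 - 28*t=-4*t^2 - 22*t + 12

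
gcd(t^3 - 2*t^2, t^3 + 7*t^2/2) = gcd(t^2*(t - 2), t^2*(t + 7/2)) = t^2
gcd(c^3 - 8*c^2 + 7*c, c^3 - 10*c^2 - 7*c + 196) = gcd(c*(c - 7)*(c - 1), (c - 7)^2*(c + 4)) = c - 7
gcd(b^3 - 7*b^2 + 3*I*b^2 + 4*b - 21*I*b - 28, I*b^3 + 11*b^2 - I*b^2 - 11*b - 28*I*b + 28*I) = 1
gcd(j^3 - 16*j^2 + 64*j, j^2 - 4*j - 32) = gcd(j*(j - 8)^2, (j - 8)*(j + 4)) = j - 8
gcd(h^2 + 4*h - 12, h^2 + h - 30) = h + 6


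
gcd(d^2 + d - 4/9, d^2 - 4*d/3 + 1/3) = d - 1/3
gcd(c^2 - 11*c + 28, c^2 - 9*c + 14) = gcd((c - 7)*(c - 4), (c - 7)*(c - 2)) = c - 7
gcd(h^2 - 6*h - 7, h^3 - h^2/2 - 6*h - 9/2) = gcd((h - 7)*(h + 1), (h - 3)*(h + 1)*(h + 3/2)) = h + 1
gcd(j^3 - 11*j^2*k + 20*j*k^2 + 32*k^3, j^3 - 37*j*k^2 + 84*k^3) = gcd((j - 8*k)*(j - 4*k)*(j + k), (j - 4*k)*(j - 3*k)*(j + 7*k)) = j - 4*k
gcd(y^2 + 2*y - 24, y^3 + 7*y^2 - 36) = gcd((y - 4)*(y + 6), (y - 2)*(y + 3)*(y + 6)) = y + 6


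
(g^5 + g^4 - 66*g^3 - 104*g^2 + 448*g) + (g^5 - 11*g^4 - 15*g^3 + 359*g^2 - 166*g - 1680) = 2*g^5 - 10*g^4 - 81*g^3 + 255*g^2 + 282*g - 1680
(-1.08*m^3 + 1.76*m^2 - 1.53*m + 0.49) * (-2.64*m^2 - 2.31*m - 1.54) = 2.8512*m^5 - 2.1516*m^4 + 1.6368*m^3 - 0.4697*m^2 + 1.2243*m - 0.7546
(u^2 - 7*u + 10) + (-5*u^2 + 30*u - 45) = -4*u^2 + 23*u - 35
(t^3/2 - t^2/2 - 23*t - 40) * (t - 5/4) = t^4/2 - 9*t^3/8 - 179*t^2/8 - 45*t/4 + 50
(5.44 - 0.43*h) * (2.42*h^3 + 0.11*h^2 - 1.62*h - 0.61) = -1.0406*h^4 + 13.1175*h^3 + 1.295*h^2 - 8.5505*h - 3.3184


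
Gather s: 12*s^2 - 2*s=12*s^2 - 2*s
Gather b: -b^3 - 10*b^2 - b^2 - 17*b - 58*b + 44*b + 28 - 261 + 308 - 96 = -b^3 - 11*b^2 - 31*b - 21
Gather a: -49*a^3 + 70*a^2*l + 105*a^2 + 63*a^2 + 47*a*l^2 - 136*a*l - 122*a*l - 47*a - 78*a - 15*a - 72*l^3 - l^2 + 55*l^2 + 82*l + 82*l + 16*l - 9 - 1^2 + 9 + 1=-49*a^3 + a^2*(70*l + 168) + a*(47*l^2 - 258*l - 140) - 72*l^3 + 54*l^2 + 180*l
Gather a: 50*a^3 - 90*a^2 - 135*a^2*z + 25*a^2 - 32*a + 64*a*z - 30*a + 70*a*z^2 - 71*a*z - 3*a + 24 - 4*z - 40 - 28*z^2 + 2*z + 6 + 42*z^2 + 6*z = 50*a^3 + a^2*(-135*z - 65) + a*(70*z^2 - 7*z - 65) + 14*z^2 + 4*z - 10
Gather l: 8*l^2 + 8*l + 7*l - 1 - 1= 8*l^2 + 15*l - 2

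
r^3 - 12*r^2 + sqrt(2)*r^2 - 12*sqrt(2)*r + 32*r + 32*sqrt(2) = (r - 8)*(r - 4)*(r + sqrt(2))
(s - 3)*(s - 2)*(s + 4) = s^3 - s^2 - 14*s + 24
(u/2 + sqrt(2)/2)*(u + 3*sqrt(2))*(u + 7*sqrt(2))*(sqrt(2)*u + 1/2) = sqrt(2)*u^4/2 + 45*u^3/4 + 135*sqrt(2)*u^2/4 + 115*u/2 + 21*sqrt(2)/2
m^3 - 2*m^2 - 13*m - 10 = (m - 5)*(m + 1)*(m + 2)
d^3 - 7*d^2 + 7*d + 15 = (d - 5)*(d - 3)*(d + 1)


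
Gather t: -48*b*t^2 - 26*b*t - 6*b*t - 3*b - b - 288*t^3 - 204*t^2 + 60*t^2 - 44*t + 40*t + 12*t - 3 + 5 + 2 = -4*b - 288*t^3 + t^2*(-48*b - 144) + t*(8 - 32*b) + 4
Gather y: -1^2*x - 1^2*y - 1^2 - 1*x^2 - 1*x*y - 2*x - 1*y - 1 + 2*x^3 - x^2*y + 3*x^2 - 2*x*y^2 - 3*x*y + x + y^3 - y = 2*x^3 + 2*x^2 - 2*x*y^2 - 2*x + y^3 + y*(-x^2 - 4*x - 3) - 2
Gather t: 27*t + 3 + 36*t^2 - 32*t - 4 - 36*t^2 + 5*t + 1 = 0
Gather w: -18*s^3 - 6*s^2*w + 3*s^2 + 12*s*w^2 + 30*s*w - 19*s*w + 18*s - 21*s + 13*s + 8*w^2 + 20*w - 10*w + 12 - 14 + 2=-18*s^3 + 3*s^2 + 10*s + w^2*(12*s + 8) + w*(-6*s^2 + 11*s + 10)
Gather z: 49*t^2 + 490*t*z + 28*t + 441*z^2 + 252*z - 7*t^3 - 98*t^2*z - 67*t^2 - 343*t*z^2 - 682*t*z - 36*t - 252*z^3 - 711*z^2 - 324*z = -7*t^3 - 18*t^2 - 8*t - 252*z^3 + z^2*(-343*t - 270) + z*(-98*t^2 - 192*t - 72)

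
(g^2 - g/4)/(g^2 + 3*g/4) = (4*g - 1)/(4*g + 3)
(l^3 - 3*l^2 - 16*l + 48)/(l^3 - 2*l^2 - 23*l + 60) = (l + 4)/(l + 5)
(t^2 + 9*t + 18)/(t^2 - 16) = (t^2 + 9*t + 18)/(t^2 - 16)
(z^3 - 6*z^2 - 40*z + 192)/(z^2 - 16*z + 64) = (z^2 + 2*z - 24)/(z - 8)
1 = 1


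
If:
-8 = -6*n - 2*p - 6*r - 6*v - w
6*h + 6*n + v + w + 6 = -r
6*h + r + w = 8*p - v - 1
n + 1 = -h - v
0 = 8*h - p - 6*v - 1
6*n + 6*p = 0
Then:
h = -45/28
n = 5/2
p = -5/2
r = 527/140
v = -53/28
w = -463/35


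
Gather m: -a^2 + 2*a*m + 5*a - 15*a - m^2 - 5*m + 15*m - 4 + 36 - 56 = -a^2 - 10*a - m^2 + m*(2*a + 10) - 24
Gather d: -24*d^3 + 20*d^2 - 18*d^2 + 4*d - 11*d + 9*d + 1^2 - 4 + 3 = -24*d^3 + 2*d^2 + 2*d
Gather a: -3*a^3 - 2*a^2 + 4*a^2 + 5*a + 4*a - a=-3*a^3 + 2*a^2 + 8*a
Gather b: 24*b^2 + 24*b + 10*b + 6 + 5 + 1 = 24*b^2 + 34*b + 12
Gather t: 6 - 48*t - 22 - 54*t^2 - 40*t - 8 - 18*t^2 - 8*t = -72*t^2 - 96*t - 24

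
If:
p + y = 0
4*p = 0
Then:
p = 0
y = 0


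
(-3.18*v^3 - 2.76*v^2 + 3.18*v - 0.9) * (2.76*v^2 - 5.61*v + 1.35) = -8.7768*v^5 + 10.2222*v^4 + 19.9674*v^3 - 24.0498*v^2 + 9.342*v - 1.215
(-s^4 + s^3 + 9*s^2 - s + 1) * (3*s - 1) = -3*s^5 + 4*s^4 + 26*s^3 - 12*s^2 + 4*s - 1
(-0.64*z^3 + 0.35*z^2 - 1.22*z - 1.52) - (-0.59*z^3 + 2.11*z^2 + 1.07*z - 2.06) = -0.05*z^3 - 1.76*z^2 - 2.29*z + 0.54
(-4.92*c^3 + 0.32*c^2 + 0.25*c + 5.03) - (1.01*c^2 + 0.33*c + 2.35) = -4.92*c^3 - 0.69*c^2 - 0.08*c + 2.68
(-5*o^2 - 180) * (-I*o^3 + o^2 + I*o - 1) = 5*I*o^5 - 5*o^4 + 175*I*o^3 - 175*o^2 - 180*I*o + 180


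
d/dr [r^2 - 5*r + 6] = 2*r - 5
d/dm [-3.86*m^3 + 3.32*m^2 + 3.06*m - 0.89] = -11.58*m^2 + 6.64*m + 3.06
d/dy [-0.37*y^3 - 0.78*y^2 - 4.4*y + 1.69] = -1.11*y^2 - 1.56*y - 4.4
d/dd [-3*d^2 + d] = 1 - 6*d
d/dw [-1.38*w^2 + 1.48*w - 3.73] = 1.48 - 2.76*w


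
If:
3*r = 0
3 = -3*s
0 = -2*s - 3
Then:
No Solution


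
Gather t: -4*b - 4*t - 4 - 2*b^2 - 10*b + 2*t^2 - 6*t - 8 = -2*b^2 - 14*b + 2*t^2 - 10*t - 12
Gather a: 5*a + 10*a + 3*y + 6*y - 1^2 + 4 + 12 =15*a + 9*y + 15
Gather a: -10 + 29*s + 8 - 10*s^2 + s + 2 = -10*s^2 + 30*s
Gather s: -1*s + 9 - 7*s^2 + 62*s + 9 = -7*s^2 + 61*s + 18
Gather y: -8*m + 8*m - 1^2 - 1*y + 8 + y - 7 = 0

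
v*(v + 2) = v^2 + 2*v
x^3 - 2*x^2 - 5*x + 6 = (x - 3)*(x - 1)*(x + 2)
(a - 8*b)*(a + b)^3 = a^4 - 5*a^3*b - 21*a^2*b^2 - 23*a*b^3 - 8*b^4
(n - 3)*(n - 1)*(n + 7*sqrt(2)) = n^3 - 4*n^2 + 7*sqrt(2)*n^2 - 28*sqrt(2)*n + 3*n + 21*sqrt(2)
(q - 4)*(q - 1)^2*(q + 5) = q^4 - q^3 - 21*q^2 + 41*q - 20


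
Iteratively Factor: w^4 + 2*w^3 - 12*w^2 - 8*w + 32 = (w + 4)*(w^3 - 2*w^2 - 4*w + 8) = (w - 2)*(w + 4)*(w^2 - 4) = (w - 2)*(w + 2)*(w + 4)*(w - 2)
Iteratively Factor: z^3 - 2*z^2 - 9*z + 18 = (z - 3)*(z^2 + z - 6) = (z - 3)*(z + 3)*(z - 2)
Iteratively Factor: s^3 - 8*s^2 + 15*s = (s - 5)*(s^2 - 3*s) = s*(s - 5)*(s - 3)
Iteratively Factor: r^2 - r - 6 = (r + 2)*(r - 3)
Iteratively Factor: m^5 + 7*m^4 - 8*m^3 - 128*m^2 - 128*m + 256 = (m + 4)*(m^4 + 3*m^3 - 20*m^2 - 48*m + 64) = (m + 4)^2*(m^3 - m^2 - 16*m + 16) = (m - 1)*(m + 4)^2*(m^2 - 16) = (m - 4)*(m - 1)*(m + 4)^2*(m + 4)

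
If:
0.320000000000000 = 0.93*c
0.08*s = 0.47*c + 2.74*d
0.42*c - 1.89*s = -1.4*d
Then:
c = 0.34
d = -0.06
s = 0.03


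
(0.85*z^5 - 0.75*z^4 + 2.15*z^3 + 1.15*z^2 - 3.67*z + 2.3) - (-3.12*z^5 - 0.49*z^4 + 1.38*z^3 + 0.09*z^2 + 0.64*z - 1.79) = 3.97*z^5 - 0.26*z^4 + 0.77*z^3 + 1.06*z^2 - 4.31*z + 4.09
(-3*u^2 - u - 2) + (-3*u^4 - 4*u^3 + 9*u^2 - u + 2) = -3*u^4 - 4*u^3 + 6*u^2 - 2*u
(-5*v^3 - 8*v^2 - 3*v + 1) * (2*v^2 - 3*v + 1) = -10*v^5 - v^4 + 13*v^3 + 3*v^2 - 6*v + 1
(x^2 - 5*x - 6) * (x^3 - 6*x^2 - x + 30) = x^5 - 11*x^4 + 23*x^3 + 71*x^2 - 144*x - 180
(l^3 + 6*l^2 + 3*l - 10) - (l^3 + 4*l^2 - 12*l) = 2*l^2 + 15*l - 10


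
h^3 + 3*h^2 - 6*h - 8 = (h - 2)*(h + 1)*(h + 4)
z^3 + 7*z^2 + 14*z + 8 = (z + 1)*(z + 2)*(z + 4)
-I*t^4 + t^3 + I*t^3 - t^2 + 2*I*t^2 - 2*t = t*(t - 2)*(t + 1)*(-I*t + 1)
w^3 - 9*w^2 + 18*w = w*(w - 6)*(w - 3)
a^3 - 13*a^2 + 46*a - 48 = (a - 8)*(a - 3)*(a - 2)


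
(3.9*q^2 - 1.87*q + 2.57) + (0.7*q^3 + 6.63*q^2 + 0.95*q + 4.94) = 0.7*q^3 + 10.53*q^2 - 0.92*q + 7.51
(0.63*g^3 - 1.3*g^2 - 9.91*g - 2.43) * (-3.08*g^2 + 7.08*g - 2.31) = -1.9404*g^5 + 8.4644*g^4 + 19.8635*g^3 - 59.6754*g^2 + 5.6877*g + 5.6133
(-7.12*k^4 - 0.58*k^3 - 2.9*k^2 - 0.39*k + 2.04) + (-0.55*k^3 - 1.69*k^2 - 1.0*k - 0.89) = -7.12*k^4 - 1.13*k^3 - 4.59*k^2 - 1.39*k + 1.15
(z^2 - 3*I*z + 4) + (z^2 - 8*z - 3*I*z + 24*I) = 2*z^2 - 8*z - 6*I*z + 4 + 24*I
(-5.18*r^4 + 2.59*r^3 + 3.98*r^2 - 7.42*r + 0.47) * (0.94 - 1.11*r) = 5.7498*r^5 - 7.7441*r^4 - 1.9832*r^3 + 11.9774*r^2 - 7.4965*r + 0.4418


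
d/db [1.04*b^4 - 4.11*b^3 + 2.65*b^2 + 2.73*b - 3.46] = 4.16*b^3 - 12.33*b^2 + 5.3*b + 2.73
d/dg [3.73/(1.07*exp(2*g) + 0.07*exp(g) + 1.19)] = (-7.9822*exp(g) - 0.2611)*exp(g)/(1.07*exp(2*g) + 0.07*exp(g) + 1.19)^2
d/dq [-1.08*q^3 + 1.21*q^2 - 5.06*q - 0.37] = -3.24*q^2 + 2.42*q - 5.06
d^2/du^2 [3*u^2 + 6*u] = 6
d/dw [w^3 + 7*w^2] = w*(3*w + 14)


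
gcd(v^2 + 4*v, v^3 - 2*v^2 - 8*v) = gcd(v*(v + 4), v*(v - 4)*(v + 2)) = v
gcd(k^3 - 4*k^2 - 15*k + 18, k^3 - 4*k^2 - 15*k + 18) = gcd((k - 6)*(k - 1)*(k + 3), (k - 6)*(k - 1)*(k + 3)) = k^3 - 4*k^2 - 15*k + 18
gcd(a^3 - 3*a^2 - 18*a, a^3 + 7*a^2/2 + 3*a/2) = a^2 + 3*a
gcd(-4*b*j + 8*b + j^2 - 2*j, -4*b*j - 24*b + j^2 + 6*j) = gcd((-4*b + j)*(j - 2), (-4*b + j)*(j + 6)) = 4*b - j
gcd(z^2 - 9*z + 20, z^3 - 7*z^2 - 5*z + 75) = z - 5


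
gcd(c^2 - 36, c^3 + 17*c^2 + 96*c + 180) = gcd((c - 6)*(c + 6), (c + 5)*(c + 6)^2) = c + 6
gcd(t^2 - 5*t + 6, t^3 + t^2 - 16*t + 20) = t - 2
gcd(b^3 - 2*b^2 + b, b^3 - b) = b^2 - b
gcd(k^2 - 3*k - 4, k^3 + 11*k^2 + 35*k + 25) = k + 1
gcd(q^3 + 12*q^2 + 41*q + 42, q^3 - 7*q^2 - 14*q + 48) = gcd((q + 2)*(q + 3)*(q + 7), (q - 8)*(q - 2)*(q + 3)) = q + 3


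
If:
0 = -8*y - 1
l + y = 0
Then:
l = 1/8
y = -1/8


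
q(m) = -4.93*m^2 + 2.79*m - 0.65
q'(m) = 2.79 - 9.86*m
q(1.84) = -12.21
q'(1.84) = -15.35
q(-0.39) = -2.49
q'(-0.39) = 6.64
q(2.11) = -16.71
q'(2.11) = -18.01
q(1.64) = -9.33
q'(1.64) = -13.38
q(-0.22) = -1.50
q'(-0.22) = 4.96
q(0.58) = -0.69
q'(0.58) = -2.93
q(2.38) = -21.94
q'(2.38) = -20.68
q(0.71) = -1.15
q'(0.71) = -4.21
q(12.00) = -677.09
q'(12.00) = -115.53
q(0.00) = -0.65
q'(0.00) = 2.79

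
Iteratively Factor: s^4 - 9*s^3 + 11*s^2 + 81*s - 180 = (s - 3)*(s^3 - 6*s^2 - 7*s + 60) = (s - 5)*(s - 3)*(s^2 - s - 12) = (s - 5)*(s - 3)*(s + 3)*(s - 4)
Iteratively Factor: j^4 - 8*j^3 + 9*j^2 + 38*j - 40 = (j - 5)*(j^3 - 3*j^2 - 6*j + 8) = (j - 5)*(j - 4)*(j^2 + j - 2) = (j - 5)*(j - 4)*(j - 1)*(j + 2)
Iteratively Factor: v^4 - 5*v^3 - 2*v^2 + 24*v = (v)*(v^3 - 5*v^2 - 2*v + 24) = v*(v + 2)*(v^2 - 7*v + 12) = v*(v - 3)*(v + 2)*(v - 4)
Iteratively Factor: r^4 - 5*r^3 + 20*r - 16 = (r + 2)*(r^3 - 7*r^2 + 14*r - 8) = (r - 1)*(r + 2)*(r^2 - 6*r + 8) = (r - 2)*(r - 1)*(r + 2)*(r - 4)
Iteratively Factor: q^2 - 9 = (q - 3)*(q + 3)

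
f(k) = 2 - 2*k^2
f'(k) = -4*k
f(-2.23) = -7.95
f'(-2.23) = 8.92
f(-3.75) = -26.12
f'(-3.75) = 15.00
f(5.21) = -52.29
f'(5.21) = -20.84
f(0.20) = 1.92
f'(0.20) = -0.80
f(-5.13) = -50.63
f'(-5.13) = 20.52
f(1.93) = -5.45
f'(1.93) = -7.72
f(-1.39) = -1.86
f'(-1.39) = 5.56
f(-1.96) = -5.68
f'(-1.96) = 7.84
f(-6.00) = -70.00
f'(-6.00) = 24.00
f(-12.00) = -286.00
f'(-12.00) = 48.00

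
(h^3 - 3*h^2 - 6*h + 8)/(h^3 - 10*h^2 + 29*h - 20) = (h + 2)/(h - 5)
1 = 1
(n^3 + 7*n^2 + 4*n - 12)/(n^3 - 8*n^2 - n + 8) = (n^2 + 8*n + 12)/(n^2 - 7*n - 8)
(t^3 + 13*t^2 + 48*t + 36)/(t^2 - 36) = (t^2 + 7*t + 6)/(t - 6)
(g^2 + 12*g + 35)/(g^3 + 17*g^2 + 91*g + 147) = (g + 5)/(g^2 + 10*g + 21)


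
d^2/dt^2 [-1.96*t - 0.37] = 0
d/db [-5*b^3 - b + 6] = -15*b^2 - 1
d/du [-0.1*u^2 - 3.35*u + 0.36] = -0.2*u - 3.35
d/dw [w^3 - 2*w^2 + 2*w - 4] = 3*w^2 - 4*w + 2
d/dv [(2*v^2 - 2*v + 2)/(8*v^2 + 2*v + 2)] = (5*v^2 - 6*v - 2)/(16*v^4 + 8*v^3 + 9*v^2 + 2*v + 1)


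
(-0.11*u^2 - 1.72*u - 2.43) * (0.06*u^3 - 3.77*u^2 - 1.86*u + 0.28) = -0.0066*u^5 + 0.3115*u^4 + 6.5432*u^3 + 12.3295*u^2 + 4.0382*u - 0.6804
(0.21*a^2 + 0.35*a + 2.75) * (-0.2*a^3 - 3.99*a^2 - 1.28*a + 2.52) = -0.042*a^5 - 0.9079*a^4 - 2.2153*a^3 - 10.8913*a^2 - 2.638*a + 6.93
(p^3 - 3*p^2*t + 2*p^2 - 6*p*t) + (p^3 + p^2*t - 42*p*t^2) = 2*p^3 - 2*p^2*t + 2*p^2 - 42*p*t^2 - 6*p*t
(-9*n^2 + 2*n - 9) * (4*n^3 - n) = -36*n^5 + 8*n^4 - 27*n^3 - 2*n^2 + 9*n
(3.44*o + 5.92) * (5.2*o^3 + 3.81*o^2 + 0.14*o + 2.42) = 17.888*o^4 + 43.8904*o^3 + 23.0368*o^2 + 9.1536*o + 14.3264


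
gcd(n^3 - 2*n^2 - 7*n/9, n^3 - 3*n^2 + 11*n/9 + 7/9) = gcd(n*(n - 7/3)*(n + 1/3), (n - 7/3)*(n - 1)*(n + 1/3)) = n^2 - 2*n - 7/9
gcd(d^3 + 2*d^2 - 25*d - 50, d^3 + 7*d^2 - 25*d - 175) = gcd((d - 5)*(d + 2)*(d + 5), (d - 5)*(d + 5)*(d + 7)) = d^2 - 25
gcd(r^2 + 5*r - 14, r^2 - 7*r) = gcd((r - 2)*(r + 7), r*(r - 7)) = 1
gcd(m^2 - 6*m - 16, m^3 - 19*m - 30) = m + 2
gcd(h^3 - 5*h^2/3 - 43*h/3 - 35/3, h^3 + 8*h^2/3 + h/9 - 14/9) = h^2 + 10*h/3 + 7/3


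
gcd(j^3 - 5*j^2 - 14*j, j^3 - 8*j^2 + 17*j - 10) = 1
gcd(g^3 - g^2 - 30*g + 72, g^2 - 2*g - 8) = g - 4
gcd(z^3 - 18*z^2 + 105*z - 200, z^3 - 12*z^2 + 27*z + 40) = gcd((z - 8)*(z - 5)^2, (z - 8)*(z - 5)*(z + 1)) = z^2 - 13*z + 40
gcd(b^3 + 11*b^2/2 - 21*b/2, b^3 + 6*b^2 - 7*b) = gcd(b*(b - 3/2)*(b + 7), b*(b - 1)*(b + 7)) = b^2 + 7*b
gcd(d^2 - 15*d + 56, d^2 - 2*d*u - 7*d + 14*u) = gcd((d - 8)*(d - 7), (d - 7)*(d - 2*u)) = d - 7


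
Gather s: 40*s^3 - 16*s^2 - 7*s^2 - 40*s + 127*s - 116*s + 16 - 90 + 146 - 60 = 40*s^3 - 23*s^2 - 29*s + 12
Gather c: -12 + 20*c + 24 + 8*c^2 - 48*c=8*c^2 - 28*c + 12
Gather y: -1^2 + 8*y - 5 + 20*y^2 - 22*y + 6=20*y^2 - 14*y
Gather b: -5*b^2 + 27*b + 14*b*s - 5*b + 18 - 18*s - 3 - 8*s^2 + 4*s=-5*b^2 + b*(14*s + 22) - 8*s^2 - 14*s + 15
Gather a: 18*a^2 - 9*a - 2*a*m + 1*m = 18*a^2 + a*(-2*m - 9) + m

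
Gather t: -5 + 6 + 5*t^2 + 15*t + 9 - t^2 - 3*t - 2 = 4*t^2 + 12*t + 8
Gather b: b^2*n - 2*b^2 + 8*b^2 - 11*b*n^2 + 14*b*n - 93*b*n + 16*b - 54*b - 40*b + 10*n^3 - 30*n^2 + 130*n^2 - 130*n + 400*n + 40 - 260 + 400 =b^2*(n + 6) + b*(-11*n^2 - 79*n - 78) + 10*n^3 + 100*n^2 + 270*n + 180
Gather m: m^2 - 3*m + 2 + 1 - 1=m^2 - 3*m + 2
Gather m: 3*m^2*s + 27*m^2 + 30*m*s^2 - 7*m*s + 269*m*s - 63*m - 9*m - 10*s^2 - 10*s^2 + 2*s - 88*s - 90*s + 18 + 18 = m^2*(3*s + 27) + m*(30*s^2 + 262*s - 72) - 20*s^2 - 176*s + 36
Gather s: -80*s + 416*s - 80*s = 256*s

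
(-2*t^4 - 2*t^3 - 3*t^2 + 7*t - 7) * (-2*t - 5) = 4*t^5 + 14*t^4 + 16*t^3 + t^2 - 21*t + 35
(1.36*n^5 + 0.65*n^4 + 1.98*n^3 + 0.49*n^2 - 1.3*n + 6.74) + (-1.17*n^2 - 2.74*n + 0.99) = 1.36*n^5 + 0.65*n^4 + 1.98*n^3 - 0.68*n^2 - 4.04*n + 7.73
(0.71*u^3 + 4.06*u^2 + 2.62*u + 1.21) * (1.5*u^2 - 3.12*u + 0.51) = 1.065*u^5 + 3.8748*u^4 - 8.3751*u^3 - 4.2888*u^2 - 2.439*u + 0.6171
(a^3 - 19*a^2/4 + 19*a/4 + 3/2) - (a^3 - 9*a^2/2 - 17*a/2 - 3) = -a^2/4 + 53*a/4 + 9/2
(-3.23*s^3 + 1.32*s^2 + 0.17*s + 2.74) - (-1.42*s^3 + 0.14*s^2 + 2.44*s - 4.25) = -1.81*s^3 + 1.18*s^2 - 2.27*s + 6.99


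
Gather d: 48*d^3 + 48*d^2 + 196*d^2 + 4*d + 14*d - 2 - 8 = 48*d^3 + 244*d^2 + 18*d - 10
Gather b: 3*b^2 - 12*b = 3*b^2 - 12*b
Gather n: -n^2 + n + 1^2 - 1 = -n^2 + n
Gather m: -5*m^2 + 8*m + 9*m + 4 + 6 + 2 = -5*m^2 + 17*m + 12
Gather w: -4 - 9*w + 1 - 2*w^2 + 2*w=-2*w^2 - 7*w - 3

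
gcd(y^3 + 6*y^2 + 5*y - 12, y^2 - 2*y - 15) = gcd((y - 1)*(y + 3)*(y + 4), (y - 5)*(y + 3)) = y + 3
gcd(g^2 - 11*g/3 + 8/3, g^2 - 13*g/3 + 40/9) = g - 8/3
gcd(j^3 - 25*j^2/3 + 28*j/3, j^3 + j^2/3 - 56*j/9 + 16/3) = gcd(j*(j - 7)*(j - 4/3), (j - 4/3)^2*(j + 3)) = j - 4/3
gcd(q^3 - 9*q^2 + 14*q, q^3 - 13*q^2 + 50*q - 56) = q^2 - 9*q + 14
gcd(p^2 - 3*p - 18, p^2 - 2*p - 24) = p - 6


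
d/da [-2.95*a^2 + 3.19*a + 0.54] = 3.19 - 5.9*a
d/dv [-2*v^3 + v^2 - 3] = 2*v*(1 - 3*v)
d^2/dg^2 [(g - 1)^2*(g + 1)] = 6*g - 2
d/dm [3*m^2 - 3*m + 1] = 6*m - 3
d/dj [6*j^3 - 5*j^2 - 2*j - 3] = 18*j^2 - 10*j - 2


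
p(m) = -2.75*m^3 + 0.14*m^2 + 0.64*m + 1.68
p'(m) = -8.25*m^2 + 0.28*m + 0.64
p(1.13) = -1.39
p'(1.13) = -9.58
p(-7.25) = 1052.36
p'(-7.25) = -435.03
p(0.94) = 0.12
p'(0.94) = -6.39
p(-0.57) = 1.87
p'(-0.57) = -2.20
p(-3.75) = 146.27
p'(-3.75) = -116.43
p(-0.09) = 1.63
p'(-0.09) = 0.55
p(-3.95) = 170.82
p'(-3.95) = -129.19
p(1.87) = -14.62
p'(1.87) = -27.69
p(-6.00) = 596.88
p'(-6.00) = -298.04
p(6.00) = -583.44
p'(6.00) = -294.68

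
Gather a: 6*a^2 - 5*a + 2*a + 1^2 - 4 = 6*a^2 - 3*a - 3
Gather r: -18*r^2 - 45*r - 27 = -18*r^2 - 45*r - 27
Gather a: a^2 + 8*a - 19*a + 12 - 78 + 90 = a^2 - 11*a + 24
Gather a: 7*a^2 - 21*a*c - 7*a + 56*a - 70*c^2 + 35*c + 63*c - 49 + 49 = 7*a^2 + a*(49 - 21*c) - 70*c^2 + 98*c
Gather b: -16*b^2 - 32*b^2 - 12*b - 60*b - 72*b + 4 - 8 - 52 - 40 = -48*b^2 - 144*b - 96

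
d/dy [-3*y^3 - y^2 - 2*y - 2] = -9*y^2 - 2*y - 2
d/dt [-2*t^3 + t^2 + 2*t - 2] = -6*t^2 + 2*t + 2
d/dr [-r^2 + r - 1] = 1 - 2*r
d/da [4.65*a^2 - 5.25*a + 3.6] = 9.3*a - 5.25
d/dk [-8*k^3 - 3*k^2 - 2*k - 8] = -24*k^2 - 6*k - 2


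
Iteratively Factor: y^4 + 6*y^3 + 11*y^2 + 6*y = (y + 2)*(y^3 + 4*y^2 + 3*y) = (y + 1)*(y + 2)*(y^2 + 3*y) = y*(y + 1)*(y + 2)*(y + 3)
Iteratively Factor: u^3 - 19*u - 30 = (u - 5)*(u^2 + 5*u + 6) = (u - 5)*(u + 3)*(u + 2)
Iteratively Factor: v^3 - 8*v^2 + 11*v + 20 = (v - 5)*(v^2 - 3*v - 4) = (v - 5)*(v + 1)*(v - 4)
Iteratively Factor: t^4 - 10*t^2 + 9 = (t + 1)*(t^3 - t^2 - 9*t + 9) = (t - 3)*(t + 1)*(t^2 + 2*t - 3) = (t - 3)*(t - 1)*(t + 1)*(t + 3)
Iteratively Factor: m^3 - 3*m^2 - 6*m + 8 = (m - 1)*(m^2 - 2*m - 8) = (m - 4)*(m - 1)*(m + 2)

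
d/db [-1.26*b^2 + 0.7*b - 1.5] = 0.7 - 2.52*b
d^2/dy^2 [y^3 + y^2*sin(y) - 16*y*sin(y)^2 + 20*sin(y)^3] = -y^2*sin(y) + 4*y*cos(y) - 32*y*cos(2*y) + 6*y - 13*sin(y) - 32*sin(2*y) + 45*sin(3*y)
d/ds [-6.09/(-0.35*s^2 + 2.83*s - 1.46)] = (17.2347 - 4.263*s)/(0.35*s^2 - 2.83*s + 1.46)^2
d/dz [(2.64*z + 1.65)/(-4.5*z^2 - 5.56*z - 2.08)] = (11.88*z^2 + 14.85*z + 3.6828)/(20.25*z^4 + 50.04*z^3 + 49.6336*z^2 + 23.1296*z + 4.3264)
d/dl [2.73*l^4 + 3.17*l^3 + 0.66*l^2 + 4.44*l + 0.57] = 10.92*l^3 + 9.51*l^2 + 1.32*l + 4.44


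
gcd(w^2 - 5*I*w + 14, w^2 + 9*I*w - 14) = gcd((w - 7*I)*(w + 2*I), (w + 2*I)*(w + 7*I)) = w + 2*I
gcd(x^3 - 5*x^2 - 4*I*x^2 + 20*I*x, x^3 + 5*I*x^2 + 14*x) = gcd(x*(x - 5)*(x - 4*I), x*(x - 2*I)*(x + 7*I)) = x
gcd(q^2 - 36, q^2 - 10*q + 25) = 1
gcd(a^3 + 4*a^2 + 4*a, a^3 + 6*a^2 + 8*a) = a^2 + 2*a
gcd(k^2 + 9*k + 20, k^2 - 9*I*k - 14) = 1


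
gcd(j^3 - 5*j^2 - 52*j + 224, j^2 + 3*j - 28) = j^2 + 3*j - 28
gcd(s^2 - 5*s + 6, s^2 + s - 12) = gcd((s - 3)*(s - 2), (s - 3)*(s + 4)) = s - 3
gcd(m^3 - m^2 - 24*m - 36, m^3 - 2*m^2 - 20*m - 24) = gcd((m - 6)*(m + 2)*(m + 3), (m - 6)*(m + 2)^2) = m^2 - 4*m - 12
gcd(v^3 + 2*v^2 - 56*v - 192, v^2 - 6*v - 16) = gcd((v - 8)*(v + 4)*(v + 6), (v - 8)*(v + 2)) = v - 8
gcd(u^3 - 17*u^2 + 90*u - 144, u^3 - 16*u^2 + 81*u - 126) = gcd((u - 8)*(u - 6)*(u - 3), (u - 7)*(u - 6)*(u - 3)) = u^2 - 9*u + 18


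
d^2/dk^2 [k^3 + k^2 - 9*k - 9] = 6*k + 2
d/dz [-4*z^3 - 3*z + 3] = -12*z^2 - 3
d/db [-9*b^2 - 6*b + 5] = -18*b - 6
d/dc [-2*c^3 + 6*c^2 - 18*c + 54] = -6*c^2 + 12*c - 18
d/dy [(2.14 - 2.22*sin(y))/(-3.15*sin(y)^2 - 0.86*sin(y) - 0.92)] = (-6.993*sin(y)^2 + 13.482*sin(y) + 3.8828)*cos(y)/(9.9225*sin(y)^4 + 5.418*sin(y)^3 + 6.5356*sin(y)^2 + 1.5824*sin(y) + 0.8464)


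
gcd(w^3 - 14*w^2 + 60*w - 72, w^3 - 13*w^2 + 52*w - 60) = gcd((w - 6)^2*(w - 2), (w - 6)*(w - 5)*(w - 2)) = w^2 - 8*w + 12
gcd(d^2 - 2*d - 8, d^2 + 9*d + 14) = d + 2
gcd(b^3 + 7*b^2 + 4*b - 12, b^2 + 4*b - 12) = b + 6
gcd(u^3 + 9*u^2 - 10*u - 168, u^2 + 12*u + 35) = u + 7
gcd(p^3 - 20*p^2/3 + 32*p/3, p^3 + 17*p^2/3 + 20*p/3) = p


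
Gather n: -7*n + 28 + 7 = 35 - 7*n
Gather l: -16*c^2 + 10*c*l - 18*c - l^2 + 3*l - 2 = -16*c^2 - 18*c - l^2 + l*(10*c + 3) - 2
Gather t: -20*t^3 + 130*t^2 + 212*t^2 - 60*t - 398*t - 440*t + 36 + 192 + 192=-20*t^3 + 342*t^2 - 898*t + 420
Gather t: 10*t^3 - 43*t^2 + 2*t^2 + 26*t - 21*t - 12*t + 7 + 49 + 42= 10*t^3 - 41*t^2 - 7*t + 98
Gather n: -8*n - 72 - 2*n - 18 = -10*n - 90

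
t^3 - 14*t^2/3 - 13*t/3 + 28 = (t - 4)*(t - 3)*(t + 7/3)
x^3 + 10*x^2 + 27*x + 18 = (x + 1)*(x + 3)*(x + 6)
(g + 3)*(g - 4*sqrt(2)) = g^2 - 4*sqrt(2)*g + 3*g - 12*sqrt(2)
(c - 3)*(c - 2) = c^2 - 5*c + 6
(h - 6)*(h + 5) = h^2 - h - 30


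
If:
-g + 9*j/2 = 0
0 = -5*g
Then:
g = 0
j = 0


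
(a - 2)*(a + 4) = a^2 + 2*a - 8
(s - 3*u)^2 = s^2 - 6*s*u + 9*u^2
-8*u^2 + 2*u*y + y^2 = (-2*u + y)*(4*u + y)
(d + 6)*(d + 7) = d^2 + 13*d + 42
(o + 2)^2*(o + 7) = o^3 + 11*o^2 + 32*o + 28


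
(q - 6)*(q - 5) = q^2 - 11*q + 30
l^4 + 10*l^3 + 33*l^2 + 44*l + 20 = (l + 1)*(l + 2)^2*(l + 5)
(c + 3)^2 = c^2 + 6*c + 9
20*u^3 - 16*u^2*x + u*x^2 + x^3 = (-2*u + x)^2*(5*u + x)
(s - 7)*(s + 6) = s^2 - s - 42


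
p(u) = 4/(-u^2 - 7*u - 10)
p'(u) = 4*(2*u + 7)/(-u^2 - 7*u - 10)^2 = 4*(2*u + 7)/(u^2 + 7*u + 10)^2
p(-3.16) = 1.87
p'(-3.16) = 0.60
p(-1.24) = -1.40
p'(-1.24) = 2.21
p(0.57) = -0.28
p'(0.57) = 0.16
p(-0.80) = -0.79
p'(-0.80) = 0.85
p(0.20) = -0.35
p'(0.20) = 0.23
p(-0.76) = -0.76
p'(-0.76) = 0.79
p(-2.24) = 6.04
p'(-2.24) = 22.97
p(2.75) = -0.11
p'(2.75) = 0.04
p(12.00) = -0.02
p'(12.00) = 0.00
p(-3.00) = 2.00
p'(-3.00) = 1.00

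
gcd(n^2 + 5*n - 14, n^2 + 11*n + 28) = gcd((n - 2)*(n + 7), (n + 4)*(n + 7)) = n + 7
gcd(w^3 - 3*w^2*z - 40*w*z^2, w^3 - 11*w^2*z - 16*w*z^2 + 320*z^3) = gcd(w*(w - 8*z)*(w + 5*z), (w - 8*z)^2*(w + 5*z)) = -w^2 + 3*w*z + 40*z^2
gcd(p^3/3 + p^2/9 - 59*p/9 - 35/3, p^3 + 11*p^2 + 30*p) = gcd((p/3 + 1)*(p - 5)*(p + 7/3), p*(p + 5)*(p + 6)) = 1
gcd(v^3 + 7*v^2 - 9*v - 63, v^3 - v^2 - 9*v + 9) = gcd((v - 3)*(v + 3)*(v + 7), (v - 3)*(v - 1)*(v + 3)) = v^2 - 9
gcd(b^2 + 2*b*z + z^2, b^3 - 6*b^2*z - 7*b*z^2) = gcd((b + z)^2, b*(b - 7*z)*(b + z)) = b + z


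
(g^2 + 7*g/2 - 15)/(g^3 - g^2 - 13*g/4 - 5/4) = 2*(g + 6)/(2*g^2 + 3*g + 1)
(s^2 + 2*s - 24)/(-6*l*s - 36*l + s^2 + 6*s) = (s - 4)/(-6*l + s)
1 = 1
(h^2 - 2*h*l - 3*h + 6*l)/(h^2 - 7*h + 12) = (h - 2*l)/(h - 4)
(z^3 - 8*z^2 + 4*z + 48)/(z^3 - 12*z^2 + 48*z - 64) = (z^2 - 4*z - 12)/(z^2 - 8*z + 16)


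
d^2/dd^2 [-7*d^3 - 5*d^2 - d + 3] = -42*d - 10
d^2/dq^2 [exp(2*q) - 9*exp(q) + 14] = (4*exp(q) - 9)*exp(q)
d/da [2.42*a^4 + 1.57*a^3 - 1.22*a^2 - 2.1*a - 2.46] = 9.68*a^3 + 4.71*a^2 - 2.44*a - 2.1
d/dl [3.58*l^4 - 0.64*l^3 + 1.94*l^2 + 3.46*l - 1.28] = 14.32*l^3 - 1.92*l^2 + 3.88*l + 3.46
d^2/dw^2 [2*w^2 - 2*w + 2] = 4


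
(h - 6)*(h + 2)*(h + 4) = h^3 - 28*h - 48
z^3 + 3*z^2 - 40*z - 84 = (z - 6)*(z + 2)*(z + 7)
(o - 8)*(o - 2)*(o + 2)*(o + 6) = o^4 - 2*o^3 - 52*o^2 + 8*o + 192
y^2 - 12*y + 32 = (y - 8)*(y - 4)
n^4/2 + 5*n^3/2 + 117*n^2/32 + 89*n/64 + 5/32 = (n/2 + 1)*(n + 1/4)^2*(n + 5/2)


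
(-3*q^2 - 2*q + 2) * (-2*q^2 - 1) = 6*q^4 + 4*q^3 - q^2 + 2*q - 2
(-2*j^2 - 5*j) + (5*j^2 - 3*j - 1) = 3*j^2 - 8*j - 1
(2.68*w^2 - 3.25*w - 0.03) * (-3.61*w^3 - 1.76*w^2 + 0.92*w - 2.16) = -9.6748*w^5 + 7.0157*w^4 + 8.2939*w^3 - 8.726*w^2 + 6.9924*w + 0.0648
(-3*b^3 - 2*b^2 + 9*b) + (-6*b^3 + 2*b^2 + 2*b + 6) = -9*b^3 + 11*b + 6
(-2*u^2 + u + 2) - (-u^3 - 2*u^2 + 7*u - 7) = u^3 - 6*u + 9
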